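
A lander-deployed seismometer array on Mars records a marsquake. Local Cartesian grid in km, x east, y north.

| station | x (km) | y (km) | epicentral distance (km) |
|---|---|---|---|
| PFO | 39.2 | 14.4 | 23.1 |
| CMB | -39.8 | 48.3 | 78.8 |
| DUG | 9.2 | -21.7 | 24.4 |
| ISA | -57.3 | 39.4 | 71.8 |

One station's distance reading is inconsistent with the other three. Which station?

ISA

Solve using three stations at a time. Using PFO, CMB, DUG (subtract circle equations pairwise → linear system) gives (x, y) ≈ (21.8, -0.8).
Distances from that point to each station vs reported:
  PFO: calculated 23.1 vs reported 23.1 → residual 0.0 km
  CMB: calculated 78.8 vs reported 78.8 → residual 0.0 km
  DUG: calculated 24.4 vs reported 24.4 → residual 0.0 km
  ISA: calculated 88.8 vs reported 71.8 → residual 17.0 km
PFO, CMB, DUG are mutually consistent (residuals ≈ 0); ISA is off by 17.0 km.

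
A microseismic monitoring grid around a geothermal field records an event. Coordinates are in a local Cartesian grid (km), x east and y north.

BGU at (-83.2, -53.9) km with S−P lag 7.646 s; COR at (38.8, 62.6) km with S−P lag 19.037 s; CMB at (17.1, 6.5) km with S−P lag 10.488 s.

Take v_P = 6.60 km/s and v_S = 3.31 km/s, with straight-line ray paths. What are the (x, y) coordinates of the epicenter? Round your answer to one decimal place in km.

Distance from S−P lag: d = Δt · v_P v_S / (v_P − v_S) = Δt · (6.60·3.31)/(6.60−3.31) ≈ 6.6401·Δt.
So d_BGU = 50.77, d_COR = 126.41, d_CMB = 69.64 km.
Circle about each station: (x + 83.2)² + (y + 53.9)² = 50.77²; (x − 38.8)² + (y − 62.6)² = 126.41²; (x − 17.1)² + (y − 6.5)² = 69.64².
Subtracting the BGU equation from the COR and CMB equations removes the quadratic terms:
244.0 x + 233.0 y = -17805.15
200.6 x + 120.8 y = -11764.93
Solving the 2×2 system: x ≈ -34.2, y ≈ -40.6 km.

(-34.2, -40.6)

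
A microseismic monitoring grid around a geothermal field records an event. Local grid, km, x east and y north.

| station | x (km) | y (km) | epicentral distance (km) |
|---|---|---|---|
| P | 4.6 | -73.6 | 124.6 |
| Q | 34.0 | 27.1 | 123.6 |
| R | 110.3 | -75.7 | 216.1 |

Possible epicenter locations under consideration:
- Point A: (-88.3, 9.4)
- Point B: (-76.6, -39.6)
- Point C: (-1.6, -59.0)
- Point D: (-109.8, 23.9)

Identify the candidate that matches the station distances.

For each candidate, compare |candidate − station| to the reported distance:
Point A: residuals P 0.0, Q 0.0, R 0.0 → max 0.0 km
Point B: residuals P 36.6, Q 5.6, R 25.7 → max 36.6 km
Point C: residuals P 108.7, Q 30.4, R 103.0 → max 108.7 km
Point D: residuals P 25.7, Q 20.2, R 25.5 → max 25.7 km
Only Point A has all residuals ≈ 0.

Point A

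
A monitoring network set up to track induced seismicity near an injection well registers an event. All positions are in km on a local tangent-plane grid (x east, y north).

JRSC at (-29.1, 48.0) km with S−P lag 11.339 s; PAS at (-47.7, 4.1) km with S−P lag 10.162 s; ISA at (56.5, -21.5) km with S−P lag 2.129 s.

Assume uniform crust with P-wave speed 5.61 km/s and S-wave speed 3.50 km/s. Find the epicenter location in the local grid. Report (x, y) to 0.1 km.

Distance from S−P lag: d = Δt · v_P v_S / (v_P − v_S) = Δt · (5.61·3.50)/(5.61−3.50) ≈ 9.3057·Δt.
So d_JRSC = 105.52, d_PAS = 94.56, d_ISA = 19.81 km.
Circle about each station: (x + 29.1)² + (y − 48.0)² = 105.52²; (x + 47.7)² + (y − 4.1)² = 94.56²; (x − 56.5)² + (y + 21.5)² = 19.81².
Subtracting the JRSC equation from the PAS and ISA equations removes the quadratic terms:
-37.2 x − 87.8 y = 1334.17
171.2 x − 139.0 y = 11245.72
Solving the 2×2 system: x ≈ 39.7, y ≈ -32.0 km.

x ≈ 39.7 km, y ≈ -32.0 km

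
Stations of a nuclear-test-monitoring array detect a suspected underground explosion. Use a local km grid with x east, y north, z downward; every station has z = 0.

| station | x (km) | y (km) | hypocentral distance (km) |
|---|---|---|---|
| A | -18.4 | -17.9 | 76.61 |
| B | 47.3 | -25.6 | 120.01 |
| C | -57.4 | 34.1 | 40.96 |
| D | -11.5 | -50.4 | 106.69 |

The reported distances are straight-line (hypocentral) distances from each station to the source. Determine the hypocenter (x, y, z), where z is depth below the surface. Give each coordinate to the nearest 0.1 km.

Each station gives a sphere (x−x_i)² + (y−y_i)² + z² = d_i² (stations at z=0).
Subtracting the A sphere from B and C: z² cancels, leaving linear equations in x and y:
131.4 x − 15.4 y = -6299.63
-78.0 x + 104.0 y = 7989.97
Solving: x ≈ -42.691, y ≈ 44.809 km (keep extra digits for the depth step; rounded: -42.7, 44.8).
Then from the A sphere: z² = 76.61² − (x + 18.4)² − (y + 17.9)² with x = -42.691, y = 44.809, so z ≈ 36.696 ≈ 36.7 km.

(-42.7, 44.8, 36.7)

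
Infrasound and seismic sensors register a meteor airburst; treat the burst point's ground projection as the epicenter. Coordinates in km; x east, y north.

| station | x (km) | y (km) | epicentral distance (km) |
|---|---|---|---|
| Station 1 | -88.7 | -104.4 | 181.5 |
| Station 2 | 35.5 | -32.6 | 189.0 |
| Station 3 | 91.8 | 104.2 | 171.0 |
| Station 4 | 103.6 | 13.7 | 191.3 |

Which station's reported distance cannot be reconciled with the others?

Solve using three stations at a time. Using Station 1, Station 3, Station 4 (subtract circle equations pairwise → linear system) gives (x, y) ≈ (-77.1, 76.8).
Distances from that point to each station vs reported:
  Station 1: calculated 181.6 vs reported 181.5 → residual 0.1 km
  Station 2: calculated 157.0 vs reported 189.0 → residual 32.0 km
  Station 3: calculated 171.1 vs reported 171.0 → residual 0.1 km
  Station 4: calculated 191.4 vs reported 191.3 → residual 0.1 km
Station 1, Station 3, Station 4 are mutually consistent (residuals ≈ 0); Station 2 is off by 32.0 km.

Station 2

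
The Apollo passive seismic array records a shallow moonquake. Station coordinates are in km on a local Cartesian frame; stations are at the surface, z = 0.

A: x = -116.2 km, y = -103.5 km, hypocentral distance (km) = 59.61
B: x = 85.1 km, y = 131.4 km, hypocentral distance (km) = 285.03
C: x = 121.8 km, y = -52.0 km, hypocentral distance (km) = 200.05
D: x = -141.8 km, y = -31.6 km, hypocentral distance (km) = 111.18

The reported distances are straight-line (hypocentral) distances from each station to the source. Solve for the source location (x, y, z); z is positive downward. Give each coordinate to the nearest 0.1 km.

x ≈ -67.5 km, y ≈ -106.9 km, depth ≈ 34.2 km

Each station gives a sphere (x−x_i)² + (y−y_i)² + z² = d_i² (stations at z=0).
Subtracting the A sphere from B and C: z² cancels, leaving linear equations in x and y:
402.6 x + 469.8 y = -77395.47
476.0 x + 103.0 y = -43142.10
Solving: x ≈ -67.505, y ≈ -106.893 km (keep extra digits for the depth step; rounded: -67.5, -106.9).
Then from the A sphere: z² = 59.61² − (x + 116.2)² − (y + 103.5)² with x = -67.505, y = -106.893, so z ≈ 34.215 ≈ 34.2 km.
Check against D (with the unrounded solution): distance 111.17 ≈ 111.18 km. ✓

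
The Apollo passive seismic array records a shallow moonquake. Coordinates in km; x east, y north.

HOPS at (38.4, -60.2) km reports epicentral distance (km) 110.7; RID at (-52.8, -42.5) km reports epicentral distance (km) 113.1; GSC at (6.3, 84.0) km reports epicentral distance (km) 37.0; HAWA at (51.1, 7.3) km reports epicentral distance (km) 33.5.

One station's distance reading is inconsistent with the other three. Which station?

Solve using three stations at a time. Using HOPS, RID, GSC (subtract circle equations pairwise → linear system) gives (x, y) ≈ (15.0, 48.0).
Distances from that point to each station vs reported:
  HOPS: calculated 110.7 vs reported 110.7 → residual 0.0 km
  RID: calculated 113.1 vs reported 113.1 → residual 0.0 km
  GSC: calculated 37.0 vs reported 37.0 → residual 0.0 km
  HAWA: calculated 54.4 vs reported 33.5 → residual 20.9 km
HOPS, RID, GSC are mutually consistent (residuals ≈ 0); HAWA is off by 20.9 km.

HAWA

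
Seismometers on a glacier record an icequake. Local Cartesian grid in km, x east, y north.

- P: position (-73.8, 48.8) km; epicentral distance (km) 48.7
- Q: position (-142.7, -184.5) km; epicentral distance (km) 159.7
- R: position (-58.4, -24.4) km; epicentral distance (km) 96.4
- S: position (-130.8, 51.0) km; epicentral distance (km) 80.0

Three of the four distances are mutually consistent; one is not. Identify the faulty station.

P

Solve using three stations at a time. Using Q, R, S (subtract circle equations pairwise → linear system) gives (x, y) ≈ (-154.8, -25.3).
Distances from that point to each station vs reported:
  P: calculated 109.7 vs reported 48.7 → residual 61.0 km
  Q: calculated 159.7 vs reported 159.7 → residual 0.0 km
  R: calculated 96.4 vs reported 96.4 → residual 0.0 km
  S: calculated 80.0 vs reported 80.0 → residual 0.0 km
Q, R, S are mutually consistent (residuals ≈ 0); P is off by 61.0 km.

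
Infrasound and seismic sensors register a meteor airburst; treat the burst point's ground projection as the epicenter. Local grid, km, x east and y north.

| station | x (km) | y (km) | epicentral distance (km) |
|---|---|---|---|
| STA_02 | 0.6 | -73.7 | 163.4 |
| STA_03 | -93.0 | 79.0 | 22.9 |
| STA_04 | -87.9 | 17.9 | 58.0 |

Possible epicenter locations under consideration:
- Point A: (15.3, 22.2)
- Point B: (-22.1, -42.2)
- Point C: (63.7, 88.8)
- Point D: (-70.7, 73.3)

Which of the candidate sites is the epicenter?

Point D

For each candidate, compare |candidate − station| to the reported distance:
Point A: residuals STA_02 66.4, STA_03 99.4, STA_04 45.3 → max 99.4 km
Point B: residuals STA_02 124.6, STA_03 117.5, STA_04 31.1 → max 124.6 km
Point C: residuals STA_02 10.9, STA_03 134.1, STA_04 109.4 → max 134.1 km
Point D: residuals STA_02 0.0, STA_03 0.1, STA_04 0.0 → max 0.1 km
Only Point D has all residuals ≈ 0.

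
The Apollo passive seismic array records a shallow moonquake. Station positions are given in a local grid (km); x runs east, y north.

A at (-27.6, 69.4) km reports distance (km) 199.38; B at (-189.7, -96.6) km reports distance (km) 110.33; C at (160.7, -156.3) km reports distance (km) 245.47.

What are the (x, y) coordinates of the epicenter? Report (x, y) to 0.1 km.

Circle about each station: (x + 27.6)² + (y − 69.4)² = 199.38²; (x + 189.7)² + (y + 96.6)² = 110.33²; (x − 160.7)² + (y + 156.3)² = 245.47².
Subtracting pairs of circle equations eliminates x²+y² and gives linear equations (the radical axes):
-324.2 x − 332.0 y = 67319.21
376.6 x − 451.4 y = 24172.92
Solving the 2×2 system: x ≈ -82.4, y ≈ -122.3 km.

-82.4 km east, -122.3 km north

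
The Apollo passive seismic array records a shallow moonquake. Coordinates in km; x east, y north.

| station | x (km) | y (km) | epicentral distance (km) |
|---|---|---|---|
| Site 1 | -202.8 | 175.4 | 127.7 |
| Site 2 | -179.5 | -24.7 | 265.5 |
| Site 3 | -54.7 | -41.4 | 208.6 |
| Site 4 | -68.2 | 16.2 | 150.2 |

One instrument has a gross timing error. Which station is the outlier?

Solve using three stations at a time. Using Site 1, Site 3, Site 4 (subtract circle equations pairwise → linear system) gives (x, y) ≈ (-75.8, 165.9).
Distances from that point to each station vs reported:
  Site 1: calculated 127.4 vs reported 127.7 → residual 0.3 km
  Site 2: calculated 217.0 vs reported 265.5 → residual 48.5 km
  Site 3: calculated 208.4 vs reported 208.6 → residual 0.2 km
  Site 4: calculated 149.9 vs reported 150.2 → residual 0.3 km
Site 1, Site 3, Site 4 are mutually consistent (residuals ≈ 0); Site 2 is off by 48.5 km.

Site 2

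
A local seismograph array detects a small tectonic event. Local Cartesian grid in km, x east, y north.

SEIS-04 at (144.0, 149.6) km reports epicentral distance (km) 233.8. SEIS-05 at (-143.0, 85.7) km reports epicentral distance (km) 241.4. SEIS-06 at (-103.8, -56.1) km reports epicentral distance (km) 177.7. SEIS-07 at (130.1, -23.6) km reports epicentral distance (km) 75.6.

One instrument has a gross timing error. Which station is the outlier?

SEIS-05

Solve using three stations at a time. Using SEIS-04, SEIS-06, SEIS-07 (subtract circle equations pairwise → linear system) gives (x, y) ≈ (73.1, -73.2).
Distances from that point to each station vs reported:
  SEIS-04: calculated 233.8 vs reported 233.8 → residual 0.0 km
  SEIS-05: calculated 268.2 vs reported 241.4 → residual 26.8 km
  SEIS-06: calculated 177.7 vs reported 177.7 → residual 0.0 km
  SEIS-07: calculated 75.6 vs reported 75.6 → residual 0.0 km
SEIS-04, SEIS-06, SEIS-07 are mutually consistent (residuals ≈ 0); SEIS-05 is off by 26.8 km.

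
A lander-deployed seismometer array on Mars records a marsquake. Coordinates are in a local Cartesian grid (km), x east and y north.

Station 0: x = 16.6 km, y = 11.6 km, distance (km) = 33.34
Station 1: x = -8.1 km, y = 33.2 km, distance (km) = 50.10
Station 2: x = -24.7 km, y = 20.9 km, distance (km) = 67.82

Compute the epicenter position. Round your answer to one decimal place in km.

Circle about each station: (x − 16.6)² + (y − 11.6)² = 33.34²; (x + 8.1)² + (y − 33.2)² = 50.10²; (x + 24.7)² + (y − 20.9)² = 67.82².
Subtracting the Station 0 equation from the Station 1 and Station 2 equations removes the quadratic terms:
-49.4 x + 43.2 y = -640.72
-82.6 x + 18.6 y = -2851.22
Solving the 2×2 system: x ≈ 42.0, y ≈ 33.2 km.
Check against Station 0 (with the unrounded x, y): √((x − 16.6)²+(y − 11.6)²) = 33.33 ≈ 33.34 km. ✓

x ≈ 42.0 km, y ≈ 33.2 km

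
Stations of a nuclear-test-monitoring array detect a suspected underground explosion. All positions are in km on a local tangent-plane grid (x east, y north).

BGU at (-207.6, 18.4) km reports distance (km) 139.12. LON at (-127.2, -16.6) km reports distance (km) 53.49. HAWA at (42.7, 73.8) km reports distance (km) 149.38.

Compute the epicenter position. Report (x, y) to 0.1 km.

Circle about each station: (x + 207.6)² + (y − 18.4)² = 139.12²; (x + 127.2)² + (y + 16.6)² = 53.49²; (x − 42.7)² + (y − 73.8)² = 149.38².
Subtracting the BGU equation from the LON and HAWA equations removes the quadratic terms:
160.8 x − 70.0 y = -10487.73
500.6 x + 110.8 y = -39126.60
Solving the 2×2 system: x ≈ -73.8, y ≈ -19.7 km.

x ≈ -73.8 km, y ≈ -19.7 km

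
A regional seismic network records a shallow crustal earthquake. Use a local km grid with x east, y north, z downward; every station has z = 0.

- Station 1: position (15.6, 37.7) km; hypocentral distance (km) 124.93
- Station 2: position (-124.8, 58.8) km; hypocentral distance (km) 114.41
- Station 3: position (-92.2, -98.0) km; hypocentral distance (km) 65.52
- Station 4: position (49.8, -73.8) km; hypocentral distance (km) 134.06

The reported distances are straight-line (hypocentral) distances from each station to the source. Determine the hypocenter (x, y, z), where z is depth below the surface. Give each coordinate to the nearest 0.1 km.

Each station gives a sphere (x−x_i)² + (y−y_i)² + z² = d_i² (stations at z=0).
Subtracting the Station 1 sphere from Station 2 and Station 3: z² cancels, leaving linear equations in x and y:
-280.8 x + 42.2 y = 19885.69
-215.6 x − 271.4 y = 27754.82
Solving: x ≈ -76.995, y ≈ -41.101 km (keep extra digits for the depth step; rounded: -77.0, -41.1).
Then from the Station 1 sphere: z² = 124.93² − (x − 15.6)² − (y − 37.7)² with x = -76.995, y = -41.101, so z ≈ 28.707 ≈ 28.7 km.

x ≈ -77.0 km, y ≈ -41.1 km, depth ≈ 28.7 km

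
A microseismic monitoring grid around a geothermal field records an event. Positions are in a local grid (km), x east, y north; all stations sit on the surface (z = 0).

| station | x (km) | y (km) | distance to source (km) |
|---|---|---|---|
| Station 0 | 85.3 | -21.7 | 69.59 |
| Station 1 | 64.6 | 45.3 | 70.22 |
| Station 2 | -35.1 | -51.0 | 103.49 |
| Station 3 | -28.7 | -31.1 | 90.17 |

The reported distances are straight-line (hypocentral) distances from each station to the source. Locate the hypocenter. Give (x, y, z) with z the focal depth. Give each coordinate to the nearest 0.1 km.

(40.5, 0.5, 48.4)

Each station gives a sphere (x−x_i)² + (y−y_i)² + z² = d_i² (stations at z=0).
Subtracting the Station 0 sphere from Station 1 and Station 2: z² cancels, leaving linear equations in x and y:
-41.4 x + 134.0 y = -1609.81
-240.8 x − 58.6 y = -9781.38
Solving: x ≈ 40.499, y ≈ 0.499 km (keep extra digits for the depth step; rounded: 40.5, 0.5).
Then from the Station 0 sphere: z² = 69.59² − (x − 85.3)² − (y + 21.7)² with x = 40.499, y = 0.499, so z ≈ 48.403 ≈ 48.4 km.
Check against Station 3 (with the unrounded solution): distance 90.17 ≈ 90.17 km. ✓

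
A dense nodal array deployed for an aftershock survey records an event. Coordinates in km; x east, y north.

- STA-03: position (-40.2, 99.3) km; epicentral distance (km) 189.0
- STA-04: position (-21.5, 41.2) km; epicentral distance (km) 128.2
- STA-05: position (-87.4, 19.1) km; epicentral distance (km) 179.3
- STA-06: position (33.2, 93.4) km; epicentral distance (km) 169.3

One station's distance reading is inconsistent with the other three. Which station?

STA-05

Solve using three stations at a time. Using STA-03, STA-04, STA-06 (subtract circle equations pairwise → linear system) gives (x, y) ≈ (30.7, -75.9).
Distances from that point to each station vs reported:
  STA-03: calculated 189.0 vs reported 189.0 → residual 0.0 km
  STA-04: calculated 128.2 vs reported 128.2 → residual 0.0 km
  STA-05: calculated 151.6 vs reported 179.3 → residual 27.7 km
  STA-06: calculated 169.3 vs reported 169.3 → residual 0.0 km
STA-03, STA-04, STA-06 are mutually consistent (residuals ≈ 0); STA-05 is off by 27.7 km.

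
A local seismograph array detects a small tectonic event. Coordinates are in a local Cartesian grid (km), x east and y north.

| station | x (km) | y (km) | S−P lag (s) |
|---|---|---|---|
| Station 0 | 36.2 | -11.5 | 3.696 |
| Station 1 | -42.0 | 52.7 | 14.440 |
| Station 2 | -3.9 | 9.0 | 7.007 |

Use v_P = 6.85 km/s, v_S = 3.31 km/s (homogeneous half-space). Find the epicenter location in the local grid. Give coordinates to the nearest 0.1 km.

40.9 km east, 11.7 km north

Distance from S−P lag: d = Δt · v_P v_S / (v_P − v_S) = Δt · (6.85·3.31)/(6.85−3.31) ≈ 6.4049·Δt.
So d_Station 0 = 23.67, d_Station 1 = 92.49, d_Station 2 = 44.88 km.
Circle about each station: (x − 36.2)² + (y + 11.5)² = 23.67²; (x + 42.0)² + (y − 52.7)² = 92.49²; (x + 3.9)² + (y − 9.0)² = 44.88².
Subtracting the Station 0 equation from the Station 1 and Station 2 equations removes the quadratic terms:
-156.4 x + 128.4 y = -4895.53
-80.2 x + 41.0 y = -2800.43
Solving the 2×2 system: x ≈ 40.9, y ≈ 11.7 km.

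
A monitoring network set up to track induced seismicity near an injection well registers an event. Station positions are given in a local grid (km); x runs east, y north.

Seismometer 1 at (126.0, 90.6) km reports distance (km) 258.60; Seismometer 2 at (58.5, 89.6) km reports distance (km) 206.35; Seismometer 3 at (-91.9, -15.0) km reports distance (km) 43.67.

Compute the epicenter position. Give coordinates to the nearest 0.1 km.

Circle about each station: (x − 126.0)² + (y − 90.6)² = 258.60²; (x − 58.5)² + (y − 89.6)² = 206.35²; (x + 91.9)² + (y + 15.0)² = 43.67².
Subtracting pairs of circle equations eliminates x²+y² and gives linear equations (the radical axes):
-135.0 x − 2.0 y = 11659.69
-435.8 x − 211.2 y = 49553.14
Solving the 2×2 system: x ≈ -85.5, y ≈ -58.2 km.
Check against Seismometer 1 (with the unrounded x, y): √((x − 126.0)²+(y − 90.6)²) = 258.60 ≈ 258.60 km. ✓

x ≈ -85.5 km, y ≈ -58.2 km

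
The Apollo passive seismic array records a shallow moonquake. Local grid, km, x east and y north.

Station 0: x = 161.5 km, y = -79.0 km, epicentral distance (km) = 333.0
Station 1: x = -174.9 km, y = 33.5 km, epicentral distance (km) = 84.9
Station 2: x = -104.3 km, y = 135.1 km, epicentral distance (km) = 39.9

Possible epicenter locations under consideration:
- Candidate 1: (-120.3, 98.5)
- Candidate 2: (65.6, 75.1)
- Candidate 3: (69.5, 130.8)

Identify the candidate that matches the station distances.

For each candidate, compare |candidate − station| to the reported distance:
Candidate 1: residuals Station 0 0.0, Station 1 0.0, Station 2 0.0 → max 0.0 km
Candidate 2: residuals Station 0 151.5, Station 1 159.2, Station 2 140.3 → max 159.2 km
Candidate 3: residuals Station 0 103.9, Station 1 178.2, Station 2 134.0 → max 178.2 km
Only Candidate 1 has all residuals ≈ 0.

Candidate 1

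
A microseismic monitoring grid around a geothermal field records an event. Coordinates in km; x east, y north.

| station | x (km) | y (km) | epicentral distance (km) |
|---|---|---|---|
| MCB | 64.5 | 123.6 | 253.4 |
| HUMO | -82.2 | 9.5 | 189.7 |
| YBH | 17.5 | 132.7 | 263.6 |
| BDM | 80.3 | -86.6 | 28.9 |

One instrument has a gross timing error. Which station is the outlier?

BDM

Solve using three stations at a time. Using MCB, HUMO, YBH (subtract circle equations pairwise → linear system) gives (x, y) ≈ (47.3, -129.3).
Distances from that point to each station vs reported:
  MCB: calculated 253.5 vs reported 253.4 → residual 0.1 km
  HUMO: calculated 189.8 vs reported 189.7 → residual 0.1 km
  YBH: calculated 263.7 vs reported 263.6 → residual 0.1 km
  BDM: calculated 54.0 vs reported 28.9 → residual 25.1 km
MCB, HUMO, YBH are mutually consistent (residuals ≈ 0); BDM is off by 25.1 km.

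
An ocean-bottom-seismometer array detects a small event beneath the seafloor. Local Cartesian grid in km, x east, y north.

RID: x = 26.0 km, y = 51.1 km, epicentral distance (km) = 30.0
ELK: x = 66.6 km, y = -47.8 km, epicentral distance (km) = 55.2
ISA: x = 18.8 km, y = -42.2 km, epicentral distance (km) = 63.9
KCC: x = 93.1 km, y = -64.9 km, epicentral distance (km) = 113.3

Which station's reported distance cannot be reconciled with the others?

Solve using three stations at a time. Using RID, ISA, KCC (subtract circle equations pairwise → linear system) gives (x, y) ≈ (20.0, 21.7).
Distances from that point to each station vs reported:
  RID: calculated 30.0 vs reported 30.0 → residual 0.0 km
  ELK: calculated 83.7 vs reported 55.2 → residual 28.5 km
  ISA: calculated 63.9 vs reported 63.9 → residual 0.0 km
  KCC: calculated 113.3 vs reported 113.3 → residual 0.0 km
RID, ISA, KCC are mutually consistent (residuals ≈ 0); ELK is off by 28.5 km.

ELK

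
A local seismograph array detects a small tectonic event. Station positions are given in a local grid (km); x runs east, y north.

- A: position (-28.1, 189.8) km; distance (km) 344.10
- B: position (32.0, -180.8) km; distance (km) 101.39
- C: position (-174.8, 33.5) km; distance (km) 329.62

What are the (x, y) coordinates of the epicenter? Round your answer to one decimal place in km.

Circle about each station: (x + 28.1)² + (y − 189.8)² = 344.10²; (x − 32.0)² + (y + 180.8)² = 101.39²; (x + 174.8)² + (y − 33.5)² = 329.62².
Subtracting the A equation from the B and C equations removes the quadratic terms:
120.2 x − 741.2 y = 105023.87
-293.4 x − 312.6 y = 4619.11
Solving the 2×2 system: x ≈ 115.3, y ≈ -123.0 km.
Check against A (with the unrounded x, y): √((x + 28.1)²+(y − 189.8)²) = 344.10 ≈ 344.10 km. ✓

(115.3, -123.0)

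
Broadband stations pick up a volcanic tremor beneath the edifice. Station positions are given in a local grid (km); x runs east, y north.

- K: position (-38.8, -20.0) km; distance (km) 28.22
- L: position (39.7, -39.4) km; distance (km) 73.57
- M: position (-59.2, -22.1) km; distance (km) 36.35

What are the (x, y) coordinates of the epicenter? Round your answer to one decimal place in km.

(-33.4, -47.7)

Circle about each station: (x + 38.8)² + (y + 20.0)² = 28.22²; (x − 39.7)² + (y + 39.4)² = 73.57²; (x + 59.2)² + (y + 22.1)² = 36.35².
Subtracting pairs of circle equations eliminates x²+y² and gives linear equations (the radical axes):
157.0 x − 38.8 y = -3393.17
-40.8 x − 4.2 y = 1562.66
Solving the 2×2 system: x ≈ -33.4, y ≈ -47.7 km.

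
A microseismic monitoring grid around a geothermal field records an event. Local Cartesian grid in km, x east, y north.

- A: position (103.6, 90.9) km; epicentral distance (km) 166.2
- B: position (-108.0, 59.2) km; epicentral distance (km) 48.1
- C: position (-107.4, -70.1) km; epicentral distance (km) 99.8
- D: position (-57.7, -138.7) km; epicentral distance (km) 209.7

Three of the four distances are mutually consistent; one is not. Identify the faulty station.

C

Solve using three stations at a time. Using A, B, D (subtract circle equations pairwise → linear system) gives (x, y) ≈ (-61.4, 71.0).
Distances from that point to each station vs reported:
  A: calculated 166.2 vs reported 166.2 → residual 0.0 km
  B: calculated 48.1 vs reported 48.1 → residual 0.0 km
  C: calculated 148.4 vs reported 99.8 → residual 48.6 km
  D: calculated 209.7 vs reported 209.7 → residual 0.0 km
A, B, D are mutually consistent (residuals ≈ 0); C is off by 48.6 km.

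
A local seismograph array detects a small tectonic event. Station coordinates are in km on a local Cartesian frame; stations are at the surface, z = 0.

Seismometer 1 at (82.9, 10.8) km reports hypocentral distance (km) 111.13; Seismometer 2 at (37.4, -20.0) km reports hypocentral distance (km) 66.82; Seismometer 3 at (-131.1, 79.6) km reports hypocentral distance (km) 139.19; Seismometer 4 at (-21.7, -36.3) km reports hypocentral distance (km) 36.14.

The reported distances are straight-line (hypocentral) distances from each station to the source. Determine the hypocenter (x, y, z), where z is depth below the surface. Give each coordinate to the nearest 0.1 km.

(-24.6, -7.4, 21.5)

Each station gives a sphere (x−x_i)² + (y−y_i)² + z² = d_i² (stations at z=0).
Subtracting the Seismometer 1 sphere from Seismometer 2 and Seismometer 3: z² cancels, leaving linear equations in x and y:
-91.0 x − 61.6 y = 2694.67
-428.0 x + 137.6 y = 9510.34
Solving: x ≈ -24.600, y ≈ -7.403 km (keep extra digits for the depth step; rounded: -24.6, -7.4).
Then from the Seismometer 1 sphere: z² = 111.13² − (x − 82.9)² − (y − 10.8)² with x = -24.600, y = -7.403, so z ≈ 21.501 ≈ 21.5 km.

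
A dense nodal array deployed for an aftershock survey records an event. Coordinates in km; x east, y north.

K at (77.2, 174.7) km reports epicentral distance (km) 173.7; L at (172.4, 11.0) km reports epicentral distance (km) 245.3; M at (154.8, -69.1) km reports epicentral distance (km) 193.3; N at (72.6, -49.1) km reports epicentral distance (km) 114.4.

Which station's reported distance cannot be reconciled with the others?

Solve using three stations at a time. Using K, M, N (subtract circle equations pairwise → linear system) gives (x, y) ≈ (-13.2, 26.4).
Distances from that point to each station vs reported:
  K: calculated 173.6 vs reported 173.7 → residual 0.1 km
  L: calculated 186.2 vs reported 245.3 → residual 59.1 km
  M: calculated 193.2 vs reported 193.3 → residual 0.1 km
  N: calculated 114.3 vs reported 114.4 → residual 0.1 km
K, M, N are mutually consistent (residuals ≈ 0); L is off by 59.1 km.

L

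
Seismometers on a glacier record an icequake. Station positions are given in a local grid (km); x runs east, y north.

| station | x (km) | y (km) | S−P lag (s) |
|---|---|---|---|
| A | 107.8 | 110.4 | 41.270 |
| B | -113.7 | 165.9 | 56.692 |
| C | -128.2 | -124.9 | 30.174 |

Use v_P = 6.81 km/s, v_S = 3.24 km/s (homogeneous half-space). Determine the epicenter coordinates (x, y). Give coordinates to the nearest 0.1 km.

Distance from S−P lag: d = Δt · v_P v_S / (v_P − v_S) = Δt · (6.81·3.24)/(6.81−3.24) ≈ 6.1805·Δt.
So d_A = 255.07, d_B = 350.39, d_C = 186.49 km.
Circle about each station: (x − 107.8)² + (y − 110.4)² = 255.07²; (x + 113.7)² + (y − 165.9)² = 350.39²; (x + 128.2)² + (y + 124.9)² = 186.49².
Subtracting the A equation from the B and C equations removes the quadratic terms:
-443.0 x + 111.0 y = -41070.95
-472.0 x − 470.6 y = 38508.43
Solving the 2×2 system: x ≈ 57.7, y ≈ -139.7 km.

x ≈ 57.7 km, y ≈ -139.7 km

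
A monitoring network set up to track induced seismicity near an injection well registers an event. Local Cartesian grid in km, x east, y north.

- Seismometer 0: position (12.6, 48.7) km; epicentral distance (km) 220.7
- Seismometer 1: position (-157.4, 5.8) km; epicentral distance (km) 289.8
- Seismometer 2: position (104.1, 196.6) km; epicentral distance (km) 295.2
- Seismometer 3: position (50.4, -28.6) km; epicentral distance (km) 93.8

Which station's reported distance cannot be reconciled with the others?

Solve using three stations at a time. Using Seismometer 1, Seismometer 2, Seismometer 3 (subtract circle equations pairwise → linear system) gives (x, y) ≈ (113.0, -98.5).
Distances from that point to each station vs reported:
  Seismometer 0: calculated 178.2 vs reported 220.7 → residual 42.5 km
  Seismometer 1: calculated 289.8 vs reported 289.8 → residual 0.0 km
  Seismometer 2: calculated 295.2 vs reported 295.2 → residual 0.0 km
  Seismometer 3: calculated 93.8 vs reported 93.8 → residual 0.0 km
Seismometer 1, Seismometer 2, Seismometer 3 are mutually consistent (residuals ≈ 0); Seismometer 0 is off by 42.5 km.

Seismometer 0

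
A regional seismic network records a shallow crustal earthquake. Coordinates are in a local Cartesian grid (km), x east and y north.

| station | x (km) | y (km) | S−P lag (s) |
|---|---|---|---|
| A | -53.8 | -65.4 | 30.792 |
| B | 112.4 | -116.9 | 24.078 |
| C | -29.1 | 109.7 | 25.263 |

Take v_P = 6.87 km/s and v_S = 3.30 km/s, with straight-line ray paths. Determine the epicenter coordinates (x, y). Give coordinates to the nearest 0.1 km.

x ≈ 113.4 km, y ≈ 36.0 km

Distance from S−P lag: d = Δt · v_P v_S / (v_P − v_S) = Δt · (6.87·3.30)/(6.87−3.30) ≈ 6.3504·Δt.
So d_A = 195.54, d_B = 152.91, d_C = 160.43 km.
Circle about each station: (x + 53.8)² + (y + 65.4)² = 195.54²; (x − 112.4)² + (y + 116.9)² = 152.91²; (x + 29.1)² + (y − 109.7)² = 160.43².
Subtracting pairs of circle equations eliminates x²+y² and gives linear equations (the radical axes):
332.4 x − 103.0 y = 33982.19
49.4 x + 350.2 y = 18207.41
Solving the 2×2 system: x ≈ 113.4, y ≈ 36.0 km.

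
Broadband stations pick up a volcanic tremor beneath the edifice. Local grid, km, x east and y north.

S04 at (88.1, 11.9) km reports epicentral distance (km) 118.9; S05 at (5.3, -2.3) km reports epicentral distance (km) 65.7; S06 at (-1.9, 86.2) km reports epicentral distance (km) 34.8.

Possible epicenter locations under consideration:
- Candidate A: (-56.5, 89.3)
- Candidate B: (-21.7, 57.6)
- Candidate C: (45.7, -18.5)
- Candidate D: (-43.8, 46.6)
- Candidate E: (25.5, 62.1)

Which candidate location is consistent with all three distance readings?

Candidate B

For each candidate, compare |candidate − station| to the reported distance:
Candidate A: residuals S04 45.1, S05 44.8, S06 19.9 → max 45.1 km
Candidate B: residuals S04 0.0, S05 0.0, S06 0.0 → max 0.0 km
Candidate C: residuals S04 66.7, S05 22.2, S06 80.2 → max 80.2 km
Candidate D: residuals S04 17.5, S05 3.6, S06 22.9 → max 22.9 km
Candidate E: residuals S04 38.7, S05 1.8, S06 1.7 → max 38.7 km
Only Candidate B has all residuals ≈ 0.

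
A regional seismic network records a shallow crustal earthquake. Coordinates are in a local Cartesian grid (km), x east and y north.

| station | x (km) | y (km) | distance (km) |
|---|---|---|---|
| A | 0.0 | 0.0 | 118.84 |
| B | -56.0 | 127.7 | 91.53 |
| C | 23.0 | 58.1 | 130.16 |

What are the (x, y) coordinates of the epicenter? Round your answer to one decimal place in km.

Circle about each station: x² + y² = 118.84²; (x + 56.0)² + (y − 127.7)² = 91.53²; (x − 23.0)² + (y − 58.1)² = 130.16².
Subtracting pairs of circle equations eliminates x²+y² and gives linear equations (the radical axes):
-112.0 x + 255.4 y = 25188.49
46.0 x + 116.2 y = 1085.93
Solving the 2×2 system: x ≈ -107.0, y ≈ 51.7 km.

(-107.0, 51.7)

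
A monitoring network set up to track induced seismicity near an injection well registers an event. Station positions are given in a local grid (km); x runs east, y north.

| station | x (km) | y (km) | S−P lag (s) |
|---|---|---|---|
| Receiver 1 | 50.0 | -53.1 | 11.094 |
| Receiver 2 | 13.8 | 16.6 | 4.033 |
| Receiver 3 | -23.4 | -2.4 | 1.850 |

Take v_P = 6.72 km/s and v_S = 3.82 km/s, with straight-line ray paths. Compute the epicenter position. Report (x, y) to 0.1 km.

-21.8 km east, 13.9 km north

Distance from S−P lag: d = Δt · v_P v_S / (v_P − v_S) = Δt · (6.72·3.82)/(6.72−3.82) ≈ 8.8519·Δt.
So d_Receiver 1 = 98.20, d_Receiver 2 = 35.70, d_Receiver 3 = 16.38 km.
Circle about each station: (x − 50.0)² + (y + 53.1)² = 98.20²; (x − 13.8)² + (y − 16.6)² = 35.70²; (x + 23.4)² + (y + 2.4)² = 16.38².
Subtracting the Receiver 1 equation from the Receiver 2 and Receiver 3 equations removes the quadratic terms:
-72.4 x + 139.4 y = 3515.14
-146.8 x + 101.4 y = 4608.65
Solving the 2×2 system: x ≈ -21.8, y ≈ 13.9 km.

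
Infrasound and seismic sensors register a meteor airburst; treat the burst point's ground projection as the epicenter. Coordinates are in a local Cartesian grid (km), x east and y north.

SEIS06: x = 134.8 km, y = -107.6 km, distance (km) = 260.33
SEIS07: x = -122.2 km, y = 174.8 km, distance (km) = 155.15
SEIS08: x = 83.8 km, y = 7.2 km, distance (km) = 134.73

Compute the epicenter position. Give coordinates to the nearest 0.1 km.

Circle about each station: (x − 134.8)² + (y + 107.6)² = 260.33²; (x + 122.2)² + (y − 174.8)² = 155.15²; (x − 83.8)² + (y − 7.2)² = 134.73².
Subtracting pairs of circle equations eliminates x²+y² and gives linear equations (the radical axes):
-514.0 x + 564.8 y = 59439.27
-102.0 x + 229.6 y = 26945.02
Solving the 2×2 system: x ≈ 26.0, y ≈ 128.9 km.

x ≈ 26.0 km, y ≈ 128.9 km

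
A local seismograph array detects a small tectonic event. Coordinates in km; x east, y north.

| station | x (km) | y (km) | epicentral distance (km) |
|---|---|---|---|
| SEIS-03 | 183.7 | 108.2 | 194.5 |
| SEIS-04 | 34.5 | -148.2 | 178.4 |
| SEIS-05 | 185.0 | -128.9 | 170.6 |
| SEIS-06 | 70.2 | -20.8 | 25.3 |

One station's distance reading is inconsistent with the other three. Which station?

SEIS-04

Solve using three stations at a time. Using SEIS-03, SEIS-05, SEIS-06 (subtract circle equations pairwise → linear system) gives (x, y) ≈ (46.3, -29.5).
Distances from that point to each station vs reported:
  SEIS-03: calculated 194.5 vs reported 194.5 → residual 0.0 km
  SEIS-04: calculated 119.3 vs reported 178.4 → residual 59.1 km
  SEIS-05: calculated 170.6 vs reported 170.6 → residual 0.0 km
  SEIS-06: calculated 25.4 vs reported 25.3 → residual 0.1 km
SEIS-03, SEIS-05, SEIS-06 are mutually consistent (residuals ≈ 0); SEIS-04 is off by 59.1 km.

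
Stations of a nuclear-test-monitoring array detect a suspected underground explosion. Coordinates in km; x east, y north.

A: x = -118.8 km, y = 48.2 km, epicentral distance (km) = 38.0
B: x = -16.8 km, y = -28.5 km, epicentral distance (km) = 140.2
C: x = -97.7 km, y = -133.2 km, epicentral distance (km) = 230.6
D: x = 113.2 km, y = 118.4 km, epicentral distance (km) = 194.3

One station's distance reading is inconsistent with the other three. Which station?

Solve using three stations at a time. Using B, C, D (subtract circle equations pairwise → linear system) gives (x, y) ≈ (-80.0, 96.8).
Distances from that point to each station vs reported:
  A: calculated 62.2 vs reported 38.0 → residual 24.2 km
  B: calculated 140.3 vs reported 140.2 → residual 0.1 km
  C: calculated 230.7 vs reported 230.6 → residual 0.1 km
  D: calculated 194.4 vs reported 194.3 → residual 0.1 km
B, C, D are mutually consistent (residuals ≈ 0); A is off by 24.2 km.

A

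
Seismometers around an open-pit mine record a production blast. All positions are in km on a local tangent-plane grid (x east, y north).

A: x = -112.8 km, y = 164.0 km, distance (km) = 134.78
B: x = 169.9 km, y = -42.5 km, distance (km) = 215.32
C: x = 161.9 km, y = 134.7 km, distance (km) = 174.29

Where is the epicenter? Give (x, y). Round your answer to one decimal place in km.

(-4.7, 83.5)

Circle about each station: (x + 112.8)² + (y − 164.0)² = 134.78²; (x − 169.9)² + (y + 42.5)² = 215.32²; (x − 161.9)² + (y − 134.7)² = 174.29².
Subtracting the A equation from the B and C equations removes the quadratic terms:
565.4 x − 413.0 y = -37144.63
549.4 x − 58.6 y = -7475.50
Solving the 2×2 system: x ≈ -4.7, y ≈ 83.5 km.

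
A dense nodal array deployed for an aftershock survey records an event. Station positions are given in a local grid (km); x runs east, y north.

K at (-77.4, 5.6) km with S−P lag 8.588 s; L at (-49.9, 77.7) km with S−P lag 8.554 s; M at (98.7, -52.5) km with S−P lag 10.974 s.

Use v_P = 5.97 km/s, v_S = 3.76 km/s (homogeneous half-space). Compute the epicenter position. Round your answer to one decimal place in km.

9.4 km east, 14.2 km north

Distance from S−P lag: d = Δt · v_P v_S / (v_P − v_S) = Δt · (5.97·3.76)/(5.97−3.76) ≈ 10.1571·Δt.
So d_K = 87.23, d_L = 86.88, d_M = 111.46 km.
Circle about each station: (x + 77.4)² + (y − 5.6)² = 87.23²; (x + 49.9)² + (y − 77.7)² = 86.88²; (x − 98.7)² + (y + 52.5)² = 111.46².
Subtracting the K equation from the L and M equations removes the quadratic terms:
55.0 x + 144.2 y = 2566.12
352.2 x − 116.2 y = 1661.56
Solving the 2×2 system: x ≈ 9.4, y ≈ 14.2 km.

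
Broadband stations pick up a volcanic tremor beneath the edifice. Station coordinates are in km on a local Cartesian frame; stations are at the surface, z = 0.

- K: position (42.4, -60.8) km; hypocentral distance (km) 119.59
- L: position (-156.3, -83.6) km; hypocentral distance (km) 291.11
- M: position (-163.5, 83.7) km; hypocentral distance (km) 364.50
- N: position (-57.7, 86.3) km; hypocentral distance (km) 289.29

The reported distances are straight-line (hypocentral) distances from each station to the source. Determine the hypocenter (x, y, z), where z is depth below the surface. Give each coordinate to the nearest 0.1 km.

(127.1, -131.4, 46.3)

Each station gives a sphere (x−x_i)² + (y−y_i)² + z² = d_i² (stations at z=0).
Subtracting the K sphere from L and M: z² cancels, leaving linear equations in x and y:
-397.4 x − 45.6 y = -44519.01
-411.8 x + 289.0 y = -90314.94
Solving: x ≈ 127.103, y ≈ -131.398 km (keep extra digits for the depth step; rounded: 127.1, -131.4).
Then from the K sphere: z² = 119.59² − (x − 42.4)² − (y + 60.8)² with x = 127.103, y = -131.398, so z ≈ 46.294 ≈ 46.3 km.
Check against N (with the unrounded solution): distance 289.29 ≈ 289.29 km. ✓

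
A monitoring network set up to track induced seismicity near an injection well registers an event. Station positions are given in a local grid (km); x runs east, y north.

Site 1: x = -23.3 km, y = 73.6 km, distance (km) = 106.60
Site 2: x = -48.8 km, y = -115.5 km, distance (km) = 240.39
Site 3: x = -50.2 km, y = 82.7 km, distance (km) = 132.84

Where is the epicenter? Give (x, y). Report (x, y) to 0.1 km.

Circle about each station: (x + 23.3)² + (y − 73.6)² = 106.60²; (x + 48.8)² + (y + 115.5)² = 240.39²; (x + 50.2)² + (y − 82.7)² = 132.84².
Subtracting the Site 1 equation from the Site 2 and Site 3 equations removes the quadratic terms:
-51.0 x − 378.2 y = -36661.95
-53.8 x + 18.2 y = -2883.43
Solving the 2×2 system: x ≈ 82.6, y ≈ 85.8 km.

x ≈ 82.6 km, y ≈ 85.8 km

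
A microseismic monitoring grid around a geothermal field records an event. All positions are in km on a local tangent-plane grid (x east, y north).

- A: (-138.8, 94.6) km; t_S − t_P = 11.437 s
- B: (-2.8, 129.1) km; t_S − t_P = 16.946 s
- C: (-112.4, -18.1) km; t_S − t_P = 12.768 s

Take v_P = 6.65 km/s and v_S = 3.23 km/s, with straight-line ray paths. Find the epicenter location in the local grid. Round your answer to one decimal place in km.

x ≈ -79.0 km, y ≈ 54.8 km

Distance from S−P lag: d = Δt · v_P v_S / (v_P − v_S) = Δt · (6.65·3.23)/(6.65−3.23) ≈ 6.2806·Δt.
So d_A = 71.83, d_B = 106.43, d_C = 80.19 km.
Circle about each station: (x + 138.8)² + (y − 94.6)² = 71.83²; (x + 2.8)² + (y − 129.1)² = 106.43²; (x + 112.4)² + (y + 18.1)² = 80.19².
Subtracting the A equation from the B and C equations removes the quadratic terms:
272.0 x + 69.0 y = -17707.75
52.8 x − 225.4 y = -16524.12
Solving the 2×2 system: x ≈ -79.0, y ≈ 54.8 km.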